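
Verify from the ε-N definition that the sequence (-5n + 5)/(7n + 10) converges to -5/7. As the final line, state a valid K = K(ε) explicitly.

Let ε > 0. For n ≥ 1, |(-5n + 5)/(7n + 10) + 5/7| = |85|/(7(7n + 10)) = 85/(7(7n + 10)).
Since 7n + 10 ≥ 7n for n ≥ 1, this is ≤ 85/(7·7n) = (85/49)/n.
So |(-5n + 5)/(7n + 10) + 5/7| < ε whenever n > (85/49)/ε.
Take K = (85/49)/ε. If n > K then |(-5n + 5)/(7n + 10) + 5/7| ≤ (85/49)/n < ε.

K = (85/49)/ε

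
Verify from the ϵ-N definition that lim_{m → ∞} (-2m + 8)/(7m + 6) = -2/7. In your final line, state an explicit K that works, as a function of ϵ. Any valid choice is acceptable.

K = (68/49)/ϵ

Let ϵ > 0. For m ≥ 1, |(-2m + 8)/(7m + 6) + 2/7| = |68|/(7(7m + 6)) = 68/(7(7m + 6)).
Since 7m + 6 ≥ 7m for m ≥ 1, this is ≤ 68/(7·7m) = (68/49)/m.
So |(-2m + 8)/(7m + 6) + 2/7| < ϵ whenever m > (68/49)/ϵ.
Take K = (68/49)/ϵ. If m > K then |(-2m + 8)/(7m + 6) + 2/7| ≤ (68/49)/m < ϵ.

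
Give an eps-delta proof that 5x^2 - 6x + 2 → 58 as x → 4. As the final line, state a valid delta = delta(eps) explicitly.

Let eps > 0 be given. We want delta > 0 such that 0 < |x − 4| < delta implies |(5x^2 - 6x + 2) − 58| < eps.
(5x^2 - 6x + 2) − 58 = 5x^2 - 6x - 56 = (x − 4)(5x + 14).
So |(5x^2 - 6x + 2) − 58| = |x − 4|·|5x + 14|.
Require delta ≤ 1. Then |x − 4| < 1 gives |x| < 5, and by the triangle inequality |5x + 14| ≤ 5·5 + 14 = 39.
Hence |(5x^2 - 6x + 2) − 58| ≤ 39|x − 4| < eps provided |x − 4| < eps/39.
Take delta = min(1, eps/39). Then 0 < |x − 4| < delta gives both |x − 4| < 1 and |x − 4| < eps/39, so |(5x^2 - 6x + 2) − 58| < eps.

delta = min(1, eps/39)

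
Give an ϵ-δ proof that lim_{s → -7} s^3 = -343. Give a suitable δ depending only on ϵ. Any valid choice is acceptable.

δ = min(2, ϵ/193)

Suppose ϵ > 0. We seek δ > 0 with 0 < |s + 7| < δ ⇒ |s^3 + 343| < ϵ.
Factor: s^3 + 343 = (s + 7)(s^2 - 7s + 49), so |s^3 + 343| = |s + 7|·|s^2 - 7s + 49|.
Restrict δ ≤ 2. Then |s + 7| < 2 gives |s| < 9, so by the triangle inequality |s^2 - 7s + 49| ≤ 9^2 + 7·9 + 49 = 193.
Hence |s^3 + 343| ≤ 193|s + 7|, which is < ϵ once |s + 7| < ϵ/193.
Take δ = min(2, ϵ/193). If 0 < |s + 7| < δ then both bounds hold and |s^3 + 343| ≤ 193|s + 7| < 193·(ϵ/193) = ϵ.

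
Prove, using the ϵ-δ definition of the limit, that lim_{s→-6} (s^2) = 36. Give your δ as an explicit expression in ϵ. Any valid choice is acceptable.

Let ϵ > 0. We seek δ > 0 with 0 < |s + 6| < δ ⇒ |s^2 − 36| < ϵ.
Factor: s^2 − 36 = (s + 6)(s - 6), so |s^2 − 36| = |s + 6|·|s - 6|.
Restrict δ ≤ 2. Then |s + 6| < 2 gives |s| < 8, so by the triangle inequality |s - 6| ≤ 8 + 6 = 14.
Hence |s^2 − 36| ≤ 14|s + 6|, which is < ϵ once |s + 6| < ϵ/14.
Take δ = min(2, ϵ/14). If 0 < |s + 6| < δ then both bounds hold and |s^2 − 36| ≤ 14|s + 6| < 14·(ϵ/14) = ϵ.

δ = min(2, ϵ/14)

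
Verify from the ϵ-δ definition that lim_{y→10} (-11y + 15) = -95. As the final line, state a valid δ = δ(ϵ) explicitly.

δ = ϵ/11

Let ϵ > 0. We need δ > 0 so that 0 < |y − 10| < δ implies |(-11y + 15) + 95| < ϵ.
|(-11y + 15) + 95| = |-11y + 110| = 11|y − 10|.
So 11|y − 10| < ϵ exactly when |y − 10| < ϵ/11.
Choosing δ = ϵ/11 gives |(-11y + 15) + 95| = 11|y − 10| < ϵ whenever |y − 10| < δ.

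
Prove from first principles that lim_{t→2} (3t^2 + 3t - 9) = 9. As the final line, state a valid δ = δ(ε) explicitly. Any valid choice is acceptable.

δ = min(2, ε/21)

Let ε > 0 be given. We want δ > 0 such that 0 < |t − 2| < δ implies |(3t^2 + 3t - 9) − 9| < ε.
(3t^2 + 3t - 9) − 9 = 3t^2 + 3t - 18 = (t − 2)(3t + 9).
So |(3t^2 + 3t - 9) − 9| = |t − 2|·|3t + 9|.
Require δ ≤ 2. Then |t − 2| < 2 gives |t| < 4, and by the triangle inequality |3t + 9| ≤ 3·4 + 9 = 21.
Hence |(3t^2 + 3t - 9) − 9| ≤ 21|t − 2| < ε provided |t − 2| < ε/21.
Choosing δ = min(2, ε/21) ensures both conditions, hence |(3t^2 + 3t - 9) − 9| < ε.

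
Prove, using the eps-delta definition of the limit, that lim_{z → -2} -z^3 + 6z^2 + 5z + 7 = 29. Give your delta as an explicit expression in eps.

delta = min(2, eps/59)

Let eps > 0 be given. We want delta > 0 such that 0 < |z + 2| < delta implies |(-z^3 + 6z^2 + 5z + 7) − 29| < eps.
(-z^3 + 6z^2 + 5z + 7) − 29 = -z^3 + 6z^2 + 5z - 22 = (z + 2)(-z^2 + 8z - 11).
So |(-z^3 + 6z^2 + 5z + 7) − 29| = |z + 2|·|-z^2 + 8z - 11|.
Assume first that |z + 2| < 2, so |z| < 4. Then |-z^2 + 8z - 11| ≤ 4^2 + 8·4 + 11 = 59.
Hence |(-z^3 + 6z^2 + 5z + 7) − 29| ≤ 59|z + 2| < eps provided |z + 2| < eps/59.
Take delta = min(2, eps/59). Then 0 < |z + 2| < delta gives both |z + 2| < 2 and |z + 2| < eps/59, so |(-z^3 + 6z^2 + 5z + 7) − 29| < eps.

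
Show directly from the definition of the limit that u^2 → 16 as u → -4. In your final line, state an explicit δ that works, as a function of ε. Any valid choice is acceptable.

Let ε > 0 be given. We seek δ > 0 with 0 < |u + 4| < δ ⇒ |u^2 − 16| < ε.
Factor: u^2 − 16 = (u + 4)(u - 4), so |u^2 − 16| = |u + 4|·|u - 4|.
Impose δ ≤ 2 so that |u| < 6; then |u - 4| ≤ 10.
Hence |u^2 − 16| ≤ 10|u + 4|, which is < ε once |u + 4| < ε/10.
Take δ = min(2, ε/10). If 0 < |u + 4| < δ then both bounds hold and |u^2 − 16| ≤ 10|u + 4| < 10·(ε/10) = ε.

δ = min(2, ε/10)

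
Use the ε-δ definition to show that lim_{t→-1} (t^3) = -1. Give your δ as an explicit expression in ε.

δ = min(2, ε/13)

Fix ε > 0. We seek δ > 0 with 0 < |t + 1| < δ ⇒ |t^3 + 1| < ε.
Factor: t^3 + 1 = (t + 1)(t^2 - t + 1), so |t^3 + 1| = |t + 1|·|t^2 - t + 1|.
Restrict δ ≤ 2. Then |t + 1| < 2 gives |t| < 3, so by the triangle inequality |t^2 - t + 1| ≤ 3^2 + 3 + 1 = 13.
Hence |t^3 + 1| ≤ 13|t + 1|, which is < ε once |t + 1| < ε/13.
Take δ = min(2, ε/13). If 0 < |t + 1| < δ then both bounds hold and |t^3 + 1| ≤ 13|t + 1| < 13·(ε/13) = ε.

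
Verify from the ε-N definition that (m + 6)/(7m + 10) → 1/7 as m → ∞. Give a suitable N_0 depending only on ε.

Let ε > 0 be given. For m ≥ 1, |(m + 6)/(7m + 10) − (1/7)| = |32|/(7(7m + 10)) = 32/(7(7m + 10)).
Since 7m + 10 ≥ 7m for m ≥ 1, this is ≤ 32/(7·7m) = (32/49)/m.
So |(m + 6)/(7m + 10) − (1/7)| < ε whenever m > (32/49)/ε.
Take N_0 = (32/49)/ε. If m > N_0 then |(m + 6)/(7m + 10) − (1/7)| ≤ (32/49)/m < ε.

N_0 = (32/49)/ε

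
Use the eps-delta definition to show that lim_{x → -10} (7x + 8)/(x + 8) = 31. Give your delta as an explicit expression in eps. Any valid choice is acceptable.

Suppose eps > 0. We want delta > 0 with 0 < |x + 10| < delta ⇒ |(7x + 8)/(x + 8) − 31| < eps.
Combining over a common denominator, (7x + 8)/(x + 8) − 31 = [(7x + 8)·(-2) − (-62)·(x + 8)] / [(-2)·(x + 8)] = 48(x + 10) / ((-2)(x + 8)).
So |(7x + 8)/(x + 8) − 31| = 48|x + 10| / (2·|x + 8|).
Restrict delta ≤ 1. Then |x + 10| < 1 gives |x + 8| = |(x + 10) + (-2)| ≥ 2 − 1 = 1.
Hence |(7x + 8)/(x + 8) − 31| < 48|x + 10|/(2·1) = 24|x + 10|, which is < eps once |x + 10| < (1/24)eps.
Take delta = min(1, (1/24)eps). Then 0 < |x + 10| < delta forces both bounds, so |(7x + 8)/(x + 8) − 31| < eps.

delta = min(1, (1/24)eps)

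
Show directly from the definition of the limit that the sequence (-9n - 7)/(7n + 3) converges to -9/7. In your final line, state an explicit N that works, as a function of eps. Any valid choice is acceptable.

Fix eps > 0. For n ≥ 1, |(-9n - 7)/(7n + 3) + 9/7| = |-22|/(7(7n + 3)) = 22/(7(7n + 3)).
Since 7n + 3 ≥ 7n for n ≥ 1, this is ≤ 22/(7·7n) = (22/49)/n.
So |(-9n - 7)/(7n + 3) + 9/7| < eps whenever n > (22/49)/eps.
Take N = (22/49)/eps. If n > N then |(-9n - 7)/(7n + 3) + 9/7| ≤ (22/49)/n < eps.

N = (22/49)/eps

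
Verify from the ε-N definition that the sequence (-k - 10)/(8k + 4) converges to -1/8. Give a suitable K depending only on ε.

Let ε > 0 be given. For k ≥ 1, |(-k - 10)/(8k + 4) + 1/8| = |-76|/(8(8k + 4)) = 76/(8(8k + 4)).
Since 8k + 4 ≥ 8k for k ≥ 1, this is ≤ 76/(8·8k) = (19/16)/k.
So |(-k - 10)/(8k + 4) + 1/8| < ε whenever k > (19/16)/ε.
Take K = (19/16)/ε. If k > K then |(-k - 10)/(8k + 4) + 1/8| ≤ (19/16)/k < ε.

K = (19/16)/ε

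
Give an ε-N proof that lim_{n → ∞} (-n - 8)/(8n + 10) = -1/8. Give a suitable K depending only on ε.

K = (27/32)/ε

Let ε > 0. For n ≥ 1, |(-n - 8)/(8n + 10) + 1/8| = |-54|/(8(8n + 10)) = 54/(8(8n + 10)).
Since 8n + 10 ≥ 8n for n ≥ 1, this is ≤ 54/(8·8n) = (27/32)/n.
So |(-n - 8)/(8n + 10) + 1/8| < ε whenever n > (27/32)/ε.
Take K = (27/32)/ε. If n > K then |(-n - 8)/(8n + 10) + 1/8| ≤ (27/32)/n < ε.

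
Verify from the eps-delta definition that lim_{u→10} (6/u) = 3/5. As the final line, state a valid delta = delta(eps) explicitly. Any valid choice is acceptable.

Let eps > 0 be given. We seek delta > 0 such that 0 < |u − 10| < delta implies |6/u − (3/5)| < eps.
|6/u − (3/5)| = 6·|10 − u|/(10·|u|) = 6|u − 10|/(10|u|).
Restrict delta ≤ 5. Then |u − 10| < 5 gives |u| > 5, so 10|u| > 50.
Then |6/u − (3/5)| < 6|u − 10|/50, which is < eps when |u − 10| < (25/3)eps.
Take delta = min(5, (25/3)eps). Then 0 < |u − 10| < delta gives both |u − 10| < 5 and |u − 10| < (25/3)eps, so |6/u − (3/5)| < eps.

delta = min(5, (25/3)eps)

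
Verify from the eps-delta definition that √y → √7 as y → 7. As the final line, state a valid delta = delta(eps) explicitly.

delta = min(7, √7·eps)

Let eps > 0 be given. We want delta > 0 such that 0 < |y − 7| < delta implies |√y − √7| < eps.
Multiplying by the conjugate, |√y − √7| = |y − 7|/(√y + √7).
Restrict delta ≤ 7 so that |y − 7| < 7 forces y > 0, and then √y + √7 > √7.
Hence |√y − √7| < |y − 7|/√7, which is < eps once |y − 7| < √7·eps.
Take delta = min(7, √7·eps). If 0 < |y − 7| < delta then y > 0 and |√y − √7| < |y − 7|/√7 < eps.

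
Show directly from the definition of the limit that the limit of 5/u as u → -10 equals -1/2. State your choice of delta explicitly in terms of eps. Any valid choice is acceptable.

Let eps > 0 be given. We seek delta > 0 such that 0 < |u + 10| < delta implies |5/u + 1/2| < eps.
|5/u + 1/2| = 5·|-10 − u|/(10·|u|) = 5|u + 10|/(10|u|).
Require delta ≤ 5 so that |u| > 10 − 5 = 5, hence 10|u| > 50.
Then |5/u + 1/2| < 5|u + 10|/50, which is < eps when |u + 10| < 10eps.
Take delta = min(5, 10eps). Then 0 < |u + 10| < delta gives both |u + 10| < 5 and |u + 10| < 10eps, so |5/u + 1/2| < eps.

delta = min(5, 10eps)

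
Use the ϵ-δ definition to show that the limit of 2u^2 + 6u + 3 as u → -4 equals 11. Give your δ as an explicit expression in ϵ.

Fix ϵ > 0. We want δ > 0 such that 0 < |u + 4| < δ implies |(2u^2 + 6u + 3) − 11| < ϵ.
(2u^2 + 6u + 3) − 11 = 2u^2 + 6u - 8 = (u + 4)(2u - 2).
So |(2u^2 + 6u + 3) − 11| = |u + 4|·|2u - 2|.
Require δ ≤ 2. Then |u + 4| < 2 gives |u| < 6, and by the triangle inequality |2u - 2| ≤ 2·6 + 2 = 14.
Hence |(2u^2 + 6u + 3) − 11| ≤ 14|u + 4| < ϵ provided |u + 4| < ϵ/14.
Take δ = min(2, ϵ/14). Then 0 < |u + 4| < δ gives both |u + 4| < 2 and |u + 4| < ϵ/14, so |(2u^2 + 6u + 3) − 11| < ϵ.

δ = min(2, ϵ/14)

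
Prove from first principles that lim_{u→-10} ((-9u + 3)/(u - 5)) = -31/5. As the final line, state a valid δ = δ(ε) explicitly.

δ = min(15/2, (75/28)ε)

Let ε > 0 be given. We want δ > 0 with 0 < |u + 10| < δ ⇒ |(-9u + 3)/(u - 5) + 31/5| < ε.
Combining over a common denominator, (-9u + 3)/(u - 5) + 31/5 = [(-9u + 3)·(-15) − 93·(u - 5)] / [(-15)·(u - 5)] = 42(u + 10) / ((-15)(u - 5)).
So |(-9u + 3)/(u - 5) + 31/5| = 42|u + 10| / (15·|u − 5|).
Require δ ≤ 15/2, so |u − 5| ≥ |-15| − |u + 10| > 15 − 15/2 = 15/2.
Hence |(-9u + 3)/(u - 5) + 31/5| < 42|u + 10|/(15·(15/2)) = (28/75)|u + 10|, which is < ε once |u + 10| < (75/28)ε.
Take δ = min(15/2, (75/28)ε). Then 0 < |u + 10| < δ forces both bounds, so |(-9u + 3)/(u - 5) + 31/5| < ε.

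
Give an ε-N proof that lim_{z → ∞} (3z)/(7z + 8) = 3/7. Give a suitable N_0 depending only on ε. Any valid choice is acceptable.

N_0 = (24/49)/ε

Let ε > 0. We seek N_0 > 0 such that z > N_0 implies |(3z)/(7z + 8) − (3/7)| < ε.
(3z)/(7z + 8) − (3/7) = (7(3z) − 3(7z + 8)) / (7(7z + 8)) = -24/(7(7z + 8)).
For z > 0 we have 7z + 8 > 7z, so |(3z)/(7z + 8) − (3/7)| = 24/(7(7z + 8)) < 24/(7·7z) = (24/49)/z.
Thus |(3z)/(7z + 8) − (3/7)| < ε whenever z > (24/49)/ε.
Take N_0 = (24/49)/ε. If z > N_0 then |(3z)/(7z + 8) − (3/7)| < (24/49)/z < ε.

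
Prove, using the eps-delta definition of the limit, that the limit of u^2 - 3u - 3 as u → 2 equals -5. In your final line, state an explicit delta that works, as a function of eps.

delta = min(1, eps/4)

Let eps > 0 be given. We want delta > 0 such that 0 < |u − 2| < delta implies |(u^2 - 3u - 3) + 5| < eps.
(u^2 - 3u - 3) + 5 = u^2 - 3u + 2 = (u − 2)(u - 1).
So |(u^2 - 3u - 3) + 5| = |u − 2|·|u - 1|.
Require delta ≤ 1. Then |u − 2| < 1 gives |u| < 3, and by the triangle inequality |u - 1| ≤ 3 + 1 = 4.
Hence |(u^2 - 3u - 3) + 5| ≤ 4|u − 2| < eps provided |u − 2| < eps/4.
Take delta = min(1, eps/4). Then 0 < |u − 2| < delta gives both |u − 2| < 1 and |u − 2| < eps/4, so |(u^2 - 3u - 3) + 5| < eps.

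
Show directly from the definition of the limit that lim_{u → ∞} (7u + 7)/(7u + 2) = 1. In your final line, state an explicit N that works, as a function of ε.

Let ε > 0. We seek N > 0 such that u > N implies |(7u + 7)/(7u + 2) − 1| < ε.
(7u + 7)/(7u + 2) − 1 = (7(7u + 7) − 7(7u + 2)) / (7(7u + 2)) = 35/(7(7u + 2)).
For u > 0 we have 7u + 2 > 7u, so |(7u + 7)/(7u + 2) − 1| = 35/(7(7u + 2)) < 35/(7·7u) = (5/7)/u.
Thus |(7u + 7)/(7u + 2) − 1| < ε whenever u > (5/7)/ε.
Take N = (5/7)/ε. If u > N then |(7u + 7)/(7u + 2) − 1| < (5/7)/u < ε.

N = (5/7)/ε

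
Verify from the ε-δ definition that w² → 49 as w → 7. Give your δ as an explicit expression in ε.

δ = min(1, ε/15)

Suppose ε > 0. We seek δ > 0 with 0 < |w − 7| < δ ⇒ |w² − 49| < ε.
Factor: w² − 49 = (w − 7)(w + 7), so |w² − 49| = |w − 7|·|w + 7|.
Restrict δ ≤ 1. Then |w − 7| < 1 gives |w| < 8, so by the triangle inequality |w + 7| ≤ 8 + 7 = 15.
Hence |w² − 49| ≤ 15|w − 7|, which is < ε once |w − 7| < ε/15.
Take δ = min(1, ε/15). If 0 < |w − 7| < δ then both bounds hold and |w² − 49| ≤ 15|w − 7| < 15·(ε/15) = ε.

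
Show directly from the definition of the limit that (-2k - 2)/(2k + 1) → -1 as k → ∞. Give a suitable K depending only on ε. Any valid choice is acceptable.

Fix ε > 0. For k ≥ 1, |(-2k - 2)/(2k + 1) + 1| = |-2|/(2(2k + 1)) = 2/(2(2k + 1)).
Since 2k + 1 ≥ 2k for k ≥ 1, this is ≤ 2/(2·2k) = (1/2)/k.
So |(-2k - 2)/(2k + 1) + 1| < ε whenever k > (1/2)/ε.
Take K = (1/2)/ε. If k > K then |(-2k - 2)/(2k + 1) + 1| ≤ (1/2)/k < ε.

K = (1/2)/ε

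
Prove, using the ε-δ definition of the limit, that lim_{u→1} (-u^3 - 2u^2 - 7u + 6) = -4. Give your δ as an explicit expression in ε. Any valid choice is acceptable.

δ = min(1, ε/20)

Fix ε > 0. We want δ > 0 such that 0 < |u − 1| < δ implies |(-u^3 - 2u^2 - 7u + 6) + 4| < ε.
(-u^3 - 2u^2 - 7u + 6) + 4 = -u^3 - 2u^2 - 7u + 10 = (u − 1)(-u^2 - 3u - 10).
So |(-u^3 - 2u^2 - 7u + 6) + 4| = |u − 1|·|-u^2 - 3u - 10|.
Require δ ≤ 1. Then |u − 1| < 1 gives |u| < 2, and by the triangle inequality |-u^2 - 3u - 10| ≤ 2^2 + 3·2 + 10 = 20.
Hence |(-u^3 - 2u^2 - 7u + 6) + 4| ≤ 20|u − 1| < ε provided |u − 1| < ε/20.
Choosing δ = min(1, ε/20) ensures both conditions, hence |(-u^3 - 2u^2 - 7u + 6) + 4| < ε.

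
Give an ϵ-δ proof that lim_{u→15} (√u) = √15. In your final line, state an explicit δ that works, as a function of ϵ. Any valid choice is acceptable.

δ = min(15, √15·ϵ)

Fix ϵ > 0. We want δ > 0 such that 0 < |u − 15| < δ implies |√u − √15| < ϵ.
Multiplying by the conjugate, |√u − √15| = |u − 15|/(√u + √15).
Restrict δ ≤ 15 so that |u − 15| < 15 forces u > 0, and then √u + √15 > √15.
Hence |√u − √15| < |u − 15|/√15, which is < ϵ once |u − 15| < √15·ϵ.
Take δ = min(15, √15·ϵ). If 0 < |u − 15| < δ then u > 0 and |√u − √15| < |u − 15|/√15 < ϵ.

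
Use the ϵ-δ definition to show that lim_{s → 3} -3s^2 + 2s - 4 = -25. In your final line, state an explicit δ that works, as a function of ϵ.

Let ϵ > 0 be given. We want δ > 0 such that 0 < |s − 3| < δ implies |(-3s^2 + 2s - 4) + 25| < ϵ.
(-3s^2 + 2s - 4) + 25 = -3s^2 + 2s + 21 = (s − 3)(-3s - 7).
So |(-3s^2 + 2s - 4) + 25| = |s − 3|·|-3s - 7|.
Assume first that |s − 3| < 1, so |s| < 4. Then |-3s - 7| ≤ 3·4 + 7 = 19.
Hence |(-3s^2 + 2s - 4) + 25| ≤ 19|s − 3| < ϵ provided |s − 3| < ϵ/19.
Choosing δ = min(1, ϵ/19) ensures both conditions, hence |(-3s^2 + 2s - 4) + 25| < ϵ.

δ = min(1, ϵ/19)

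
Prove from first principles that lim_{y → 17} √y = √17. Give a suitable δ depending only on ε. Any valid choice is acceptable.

δ = min(17, √17·ε)

Fix ε > 0. We want δ > 0 such that 0 < |y − 17| < δ implies |√y − √17| < ε.
Rationalise: √y − √17 = (y − 17)/(√y + √17), so |√y − √17| = |y − 17|/(√y + √17).
Restrict δ ≤ 17 so that |y − 17| < 17 forces y > 0, and then √y + √17 > √17.
Hence |√y − √17| < |y − 17|/√17, which is < ε once |y − 17| < √17·ε.
Take δ = min(17, √17·ε). If 0 < |y − 17| < δ then y > 0 and |√y − √17| < |y − 17|/√17 < ε.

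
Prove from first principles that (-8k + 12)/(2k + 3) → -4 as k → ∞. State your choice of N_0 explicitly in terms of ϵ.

Suppose ϵ > 0. For k ≥ 1, |(-8k + 12)/(2k + 3) + 4| = |48|/(2(2k + 3)) = 48/(2(2k + 3)).
Since 2k + 3 ≥ 2k for k ≥ 1, this is ≤ 48/(2·2k) = 12/k.
So |(-8k + 12)/(2k + 3) + 4| < ϵ whenever k > 12/ϵ.
Take N_0 = 12/ϵ. If k > N_0 then |(-8k + 12)/(2k + 3) + 4| ≤ 12/k < ϵ.

N_0 = 12/ϵ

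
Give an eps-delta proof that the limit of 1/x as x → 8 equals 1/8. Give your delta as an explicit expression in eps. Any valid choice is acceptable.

delta = min(4, 32eps)

Fix eps > 0. We seek delta > 0 such that 0 < |x − 8| < delta implies |1/x − (1/8)| < eps.
|1/x − (1/8)| = |8 − x|/(8·|x|) = |x − 8|/(8|x|).
Require delta ≤ 4 so that |x| > 8 − 4 = 4, hence 8|x| > 32.
Then |1/x − (1/8)| < |x − 8|/32, which is < eps when |x − 8| < 32eps.
Take delta = min(4, 32eps). Then 0 < |x − 8| < delta gives both |x − 8| < 4 and |x − 8| < 32eps, so |1/x − (1/8)| < eps.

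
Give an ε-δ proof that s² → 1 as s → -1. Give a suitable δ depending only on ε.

Fix ε > 0. We seek δ > 0 with 0 < |s + 1| < δ ⇒ |s² − 1| < ε.
Factor: s² − 1 = (s + 1)(s - 1), so |s² − 1| = |s + 1|·|s - 1|.
Restrict δ ≤ 2. Then |s + 1| < 2 gives |s| < 3, so by the triangle inequality |s - 1| ≤ 3 + 1 = 4.
Hence |s² − 1| ≤ 4|s + 1|, which is < ε once |s + 1| < ε/4.
Take δ = min(2, ε/4). If 0 < |s + 1| < δ then both bounds hold and |s² − 1| ≤ 4|s + 1| < 4·(ε/4) = ε.

δ = min(2, ε/4)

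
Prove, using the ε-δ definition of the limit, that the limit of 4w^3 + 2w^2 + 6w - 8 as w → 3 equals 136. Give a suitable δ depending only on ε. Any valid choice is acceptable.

Suppose ε > 0. We want δ > 0 such that 0 < |w − 3| < δ implies |(4w^3 + 2w^2 + 6w - 8) − 136| < ε.
(4w^3 + 2w^2 + 6w - 8) − 136 = 4w^3 + 2w^2 + 6w - 144 = (w − 3)(4w^2 + 14w + 48).
So |(4w^3 + 2w^2 + 6w - 8) − 136| = |w − 3|·|4w^2 + 14w + 48|.
Require δ ≤ 2. Then |w − 3| < 2 gives |w| < 5, and by the triangle inequality |4w^2 + 14w + 48| ≤ 4·5^2 + 14·5 + 48 = 218.
Hence |(4w^3 + 2w^2 + 6w - 8) − 136| ≤ 218|w − 3| < ε provided |w − 3| < ε/218.
Choosing δ = min(2, ε/218) ensures both conditions, hence |(4w^3 + 2w^2 + 6w - 8) − 136| < ε.

δ = min(2, ε/218)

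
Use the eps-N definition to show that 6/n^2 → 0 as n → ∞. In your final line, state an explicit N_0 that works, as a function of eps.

N_0 = (6/eps)^{1/2}

Fix eps > 0. For n ≥ 1, |6/n^2 − 0| = 6/n^2.
6/n^2 < eps ⇔ n^2 > 6/eps ⇔ n > (6/eps)^{1/2}.
Take N_0 = (6/eps)^{1/2}. Then n > N_0 implies 6/n^2 < eps.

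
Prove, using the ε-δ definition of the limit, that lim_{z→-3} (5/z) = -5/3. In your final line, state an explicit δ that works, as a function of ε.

Let ε > 0 be given. We seek δ > 0 such that 0 < |z + 3| < δ implies |5/z + 5/3| < ε.
|5/z + 5/3| = 5·|-3 − z|/(3·|z|) = 5|z + 3|/(3|z|).
Require δ ≤ 3/2 so that |z| > 3 − 3/2 = 3/2, hence 3|z| > 9/2.
Then |5/z + 5/3| < 5|z + 3|/(9/2), which is < ε when |z + 3| < (9/10)ε.
Take δ = min(3/2, (9/10)ε). Then 0 < |z + 3| < δ gives both |z + 3| < 3/2 and |z + 3| < (9/10)ε, so |5/z + 5/3| < ε.

δ = min(3/2, (9/10)ε)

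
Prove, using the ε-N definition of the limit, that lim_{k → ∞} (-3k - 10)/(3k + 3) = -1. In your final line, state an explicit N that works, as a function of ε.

Let ε > 0. For k ≥ 1, |(-3k - 10)/(3k + 3) + 1| = |-21|/(3(3k + 3)) = 21/(3(3k + 3)).
Since 3k + 3 ≥ 3k for k ≥ 1, this is ≤ 21/(3·3k) = (7/3)/k.
So |(-3k - 10)/(3k + 3) + 1| < ε whenever k > (7/3)/ε.
Take N = (7/3)/ε. If k > N then |(-3k - 10)/(3k + 3) + 1| ≤ (7/3)/k < ε.

N = (7/3)/ε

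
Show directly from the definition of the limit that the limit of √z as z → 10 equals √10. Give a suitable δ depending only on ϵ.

δ = min(10, √10·ϵ)

Let ϵ > 0. We want δ > 0 such that 0 < |z − 10| < δ implies |√z − √10| < ϵ.
Rationalise: √z − √10 = (z − 10)/(√z + √10), so |√z − √10| = |z − 10|/(√z + √10).
Restrict δ ≤ 10 so that |z − 10| < 10 forces z > 0, and then √z + √10 > √10.
Hence |√z − √10| < |z − 10|/√10, which is < ϵ once |z − 10| < √10·ϵ.
Take δ = min(10, √10·ϵ). If 0 < |z − 10| < δ then z > 0 and |√z − √10| < |z − 10|/√10 < ϵ.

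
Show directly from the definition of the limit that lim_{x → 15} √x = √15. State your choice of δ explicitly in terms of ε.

δ = min(15, √15·ε)

Let ε > 0 be given. We want δ > 0 such that 0 < |x − 15| < δ implies |√x − √15| < ε.
Rationalise: √x − √15 = (x − 15)/(√x + √15), so |√x − √15| = |x − 15|/(√x + √15).
Restrict δ ≤ 15 so that |x − 15| < 15 forces x > 0, and then √x + √15 > √15.
Hence |√x − √15| < |x − 15|/√15, which is < ε once |x − 15| < √15·ε.
Take δ = min(15, √15·ε). If 0 < |x − 15| < δ then x > 0 and |√x − √15| < |x − 15|/√15 < ε.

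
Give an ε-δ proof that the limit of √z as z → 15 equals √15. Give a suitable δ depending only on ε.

Suppose ε > 0. We want δ > 0 such that 0 < |z − 15| < δ implies |√z − √15| < ε.
Multiplying by the conjugate, |√z − √15| = |z − 15|/(√z + √15).
Restrict δ ≤ 15 so that |z − 15| < 15 forces z > 0, and then √z + √15 > √15.
Hence |√z − √15| < |z − 15|/√15, which is < ε once |z − 15| < √15·ε.
Take δ = min(15, √15·ε). If 0 < |z − 15| < δ then z > 0 and |√z − √15| < |z − 15|/√15 < ε.

δ = min(15, √15·ε)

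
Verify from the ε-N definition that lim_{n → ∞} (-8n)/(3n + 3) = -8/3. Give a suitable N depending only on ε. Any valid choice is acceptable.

N = (8/3)/ε

Let ε > 0 be given. For n ≥ 1, |(-8n)/(3n + 3) + 8/3| = |24|/(3(3n + 3)) = 24/(3(3n + 3)).
Since 3n + 3 ≥ 3n for n ≥ 1, this is ≤ 24/(3·3n) = (8/3)/n.
So |(-8n)/(3n + 3) + 8/3| < ε whenever n > (8/3)/ε.
Take N = (8/3)/ε. If n > N then |(-8n)/(3n + 3) + 8/3| ≤ (8/3)/n < ε.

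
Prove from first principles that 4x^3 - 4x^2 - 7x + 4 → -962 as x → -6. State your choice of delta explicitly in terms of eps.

delta = min(1, eps/553)

Fix eps > 0. We want delta > 0 such that 0 < |x + 6| < delta implies |(4x^3 - 4x^2 - 7x + 4) + 962| < eps.
(4x^3 - 4x^2 - 7x + 4) + 962 = 4x^3 - 4x^2 - 7x + 966 = (x + 6)(4x^2 - 28x + 161).
So |(4x^3 - 4x^2 - 7x + 4) + 962| = |x + 6|·|4x^2 - 28x + 161|.
Assume first that |x + 6| < 1, so |x| < 7. Then |4x^2 - 28x + 161| ≤ 4·7^2 + 28·7 + 161 = 553.
Hence |(4x^3 - 4x^2 - 7x + 4) + 962| ≤ 553|x + 6| < eps provided |x + 6| < eps/553.
Take delta = min(1, eps/553). Then 0 < |x + 6| < delta gives both |x + 6| < 1 and |x + 6| < eps/553, so |(4x^3 - 4x^2 - 7x + 4) + 962| < eps.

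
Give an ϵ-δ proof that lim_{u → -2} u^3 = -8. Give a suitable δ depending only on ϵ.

Let ϵ > 0 be given. We seek δ > 0 with 0 < |u + 2| < δ ⇒ |u^3 + 8| < ϵ.
Factor: u^3 + 8 = (u + 2)(u^2 - 2u + 4), so |u^3 + 8| = |u + 2|·|u^2 - 2u + 4|.
Restrict δ ≤ 1. Then |u + 2| < 1 gives |u| < 3, so by the triangle inequality |u^2 - 2u + 4| ≤ 3^2 + 2·3 + 4 = 19.
Hence |u^3 + 8| ≤ 19|u + 2|, which is < ϵ once |u + 2| < ϵ/19.
Take δ = min(1, ϵ/19). If 0 < |u + 2| < δ then both bounds hold and |u^3 + 8| ≤ 19|u + 2| < 19·(ϵ/19) = ϵ.

δ = min(1, ϵ/19)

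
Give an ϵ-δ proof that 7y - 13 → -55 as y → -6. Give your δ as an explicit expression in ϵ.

δ = ϵ/7

Let ϵ > 0 be given. We need δ > 0 so that 0 < |y + 6| < δ implies |(7y - 13) + 55| < ϵ.
|(7y - 13) + 55| = |7y + 42| = 7|y + 6|.
Thus it suffices that |y + 6| < ϵ/7.
Take δ = ϵ/7. If 0 < |y + 6| < δ then |(7y - 13) + 55| = 7|y + 6| < 7·(ϵ/7) = ϵ.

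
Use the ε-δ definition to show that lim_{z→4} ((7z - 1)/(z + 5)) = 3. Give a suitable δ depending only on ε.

Let ε > 0 be given. We want δ > 0 with 0 < |z − 4| < δ ⇒ |(7z - 1)/(z + 5) − 3| < ε.
Combining over a common denominator, (7z - 1)/(z + 5) − 3 = [(7z - 1)·9 − 27·(z + 5)] / [9·(z + 5)] = 36(z − 4) / (9(z + 5)).
So |(7z - 1)/(z + 5) − 3| = 36|z − 4| / (9·|z + 5|).
Restrict δ ≤ 9/2. Then |z − 4| < 9/2 gives |z + 5| = |(z − 4) + 9| ≥ 9 − 9/2 = 9/2.
Hence |(7z - 1)/(z + 5) − 3| < 36|z − 4|/(9·(9/2)) = (8/9)|z − 4|, which is < ε once |z − 4| < (9/8)ε.
Take δ = min(9/2, (9/8)ε). Then 0 < |z − 4| < δ forces both bounds, so |(7z - 1)/(z + 5) − 3| < ε.

δ = min(9/2, (9/8)ε)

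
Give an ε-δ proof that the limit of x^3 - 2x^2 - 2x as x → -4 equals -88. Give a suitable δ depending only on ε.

δ = min(1, ε/77)

Fix ε > 0. We want δ > 0 such that 0 < |x + 4| < δ implies |(x^3 - 2x^2 - 2x) + 88| < ε.
(x^3 - 2x^2 - 2x) + 88 = x^3 - 2x^2 - 2x + 88 = (x + 4)(x^2 - 6x + 22).
So |(x^3 - 2x^2 - 2x) + 88| = |x + 4|·|x^2 - 6x + 22|.
Assume first that |x + 4| < 1, so |x| < 5. Then |x^2 - 6x + 22| ≤ 5^2 + 6·5 + 22 = 77.
Hence |(x^3 - 2x^2 - 2x) + 88| ≤ 77|x + 4| < ε provided |x + 4| < ε/77.
Choosing δ = min(1, ε/77) ensures both conditions, hence |(x^3 - 2x^2 - 2x) + 88| < ε.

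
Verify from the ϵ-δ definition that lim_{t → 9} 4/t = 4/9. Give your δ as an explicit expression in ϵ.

δ = min(9/2, (81/8)ϵ)

Suppose ϵ > 0. We seek δ > 0 such that 0 < |t − 9| < δ implies |4/t − (4/9)| < ϵ.
|4/t − (4/9)| = 4·|9 − t|/(9·|t|) = 4|t − 9|/(9|t|).
Restrict δ ≤ 9/2. Then |t − 9| < 9/2 gives |t| > 9/2, so 9|t| > 81/2.
Then |4/t − (4/9)| < 4|t − 9|/(81/2), which is < ϵ when |t − 9| < (81/8)ϵ.
Take δ = min(9/2, (81/8)ϵ). Then 0 < |t − 9| < δ gives both |t − 9| < 9/2 and |t − 9| < (81/8)ϵ, so |4/t − (4/9)| < ϵ.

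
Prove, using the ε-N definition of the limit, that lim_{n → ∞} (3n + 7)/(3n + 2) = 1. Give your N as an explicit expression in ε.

N = (5/3)/ε

Fix ε > 0. For n ≥ 1, |(3n + 7)/(3n + 2) − 1| = |15|/(3(3n + 2)) = 15/(3(3n + 2)).
Since 3n + 2 ≥ 3n for n ≥ 1, this is ≤ 15/(3·3n) = (5/3)/n.
So |(3n + 7)/(3n + 2) − 1| < ε whenever n > (5/3)/ε.
Take N = (5/3)/ε. If n > N then |(3n + 7)/(3n + 2) − 1| ≤ (5/3)/n < ε.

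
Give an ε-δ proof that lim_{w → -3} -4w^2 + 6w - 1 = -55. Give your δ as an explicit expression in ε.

Let ε > 0. We want δ > 0 such that 0 < |w + 3| < δ implies |(-4w^2 + 6w - 1) + 55| < ε.
(-4w^2 + 6w - 1) + 55 = -4w^2 + 6w + 54 = (w + 3)(-4w + 18).
So |(-4w^2 + 6w - 1) + 55| = |w + 3|·|-4w + 18|.
Assume first that |w + 3| < 1, so |w| < 4. Then |-4w + 18| ≤ 4·4 + 18 = 34.
Hence |(-4w^2 + 6w - 1) + 55| ≤ 34|w + 3| < ε provided |w + 3| < ε/34.
Take δ = min(1, ε/34). Then 0 < |w + 3| < δ gives both |w + 3| < 1 and |w + 3| < ε/34, so |(-4w^2 + 6w - 1) + 55| < ε.

δ = min(1, ε/34)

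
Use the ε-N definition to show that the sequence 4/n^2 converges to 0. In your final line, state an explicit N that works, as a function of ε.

N = (4/ε)^{1/2}

Suppose ε > 0. For n ≥ 1, |4/n^2 − 0| = 4/n^2.
4/n^2 < ε ⇔ n^2 > 4/ε ⇔ n > (4/ε)^{1/2}.
Take N = (4/ε)^{1/2}. Then n > N implies 4/n^2 < ε.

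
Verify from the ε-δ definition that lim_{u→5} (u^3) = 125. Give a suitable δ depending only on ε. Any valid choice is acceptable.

δ = min(2, ε/109)

Let ε > 0 be given. We seek δ > 0 with 0 < |u − 5| < δ ⇒ |u^3 − 125| < ε.
Factor: u^3 − 125 = (u − 5)(u^2 + 5u + 25), so |u^3 − 125| = |u − 5|·|u^2 + 5u + 25|.
Impose δ ≤ 2 so that |u| < 7; then |u^2 + 5u + 25| ≤ 109.
Hence |u^3 − 125| ≤ 109|u − 5|, which is < ε once |u − 5| < ε/109.
Take δ = min(2, ε/109). If 0 < |u − 5| < δ then both bounds hold and |u^3 − 125| ≤ 109|u − 5| < 109·(ε/109) = ε.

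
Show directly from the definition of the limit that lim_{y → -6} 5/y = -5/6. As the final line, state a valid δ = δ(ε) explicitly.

Let ε > 0 be given. We seek δ > 0 such that 0 < |y + 6| < δ implies |5/y + 5/6| < ε.
|5/y + 5/6| = 5·|-6 − y|/(6·|y|) = 5|y + 6|/(6|y|).
Require δ ≤ 3 so that |y| > 6 − 3 = 3, hence 6|y| > 18.
Then |5/y + 5/6| < 5|y + 6|/18, which is < ε when |y + 6| < (18/5)ε.
Take δ = min(3, (18/5)ε). Then 0 < |y + 6| < δ gives both |y + 6| < 3 and |y + 6| < (18/5)ε, so |5/y + 5/6| < ε.

δ = min(3, (18/5)ε)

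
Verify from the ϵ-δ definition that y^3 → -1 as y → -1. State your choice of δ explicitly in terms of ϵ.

δ = min(2, ϵ/13)

Fix ϵ > 0. We seek δ > 0 with 0 < |y + 1| < δ ⇒ |y^3 + 1| < ϵ.
Factor: y^3 + 1 = (y + 1)(y^2 - y + 1), so |y^3 + 1| = |y + 1|·|y^2 - y + 1|.
Impose δ ≤ 2 so that |y| < 3; then |y^2 - y + 1| ≤ 13.
Hence |y^3 + 1| ≤ 13|y + 1|, which is < ϵ once |y + 1| < ϵ/13.
Take δ = min(2, ϵ/13). If 0 < |y + 1| < δ then both bounds hold and |y^3 + 1| ≤ 13|y + 1| < 13·(ϵ/13) = ϵ.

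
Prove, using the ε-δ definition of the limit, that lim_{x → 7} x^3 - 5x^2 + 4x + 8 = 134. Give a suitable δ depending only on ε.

Suppose ε > 0. We want δ > 0 such that 0 < |x − 7| < δ implies |(x^3 - 5x^2 + 4x + 8) − 134| < ε.
(x^3 - 5x^2 + 4x + 8) − 134 = x^3 - 5x^2 + 4x - 126 = (x − 7)(x^2 + 2x + 18).
So |(x^3 - 5x^2 + 4x + 8) − 134| = |x − 7|·|x^2 + 2x + 18|.
Assume first that |x − 7| < 2, so |x| < 9. Then |x^2 + 2x + 18| ≤ 9^2 + 2·9 + 18 = 117.
Hence |(x^3 - 5x^2 + 4x + 8) − 134| ≤ 117|x − 7| < ε provided |x − 7| < ε/117.
Take δ = min(2, ε/117). Then 0 < |x − 7| < δ gives both |x − 7| < 2 and |x − 7| < ε/117, so |(x^3 - 5x^2 + 4x + 8) − 134| < ε.

δ = min(2, ε/117)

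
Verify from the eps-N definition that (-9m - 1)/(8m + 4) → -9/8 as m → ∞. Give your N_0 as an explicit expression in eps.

N_0 = (7/16)/eps

Fix eps > 0. For m ≥ 1, |(-9m - 1)/(8m + 4) + 9/8| = |28|/(8(8m + 4)) = 28/(8(8m + 4)).
Since 8m + 4 ≥ 8m for m ≥ 1, this is ≤ 28/(8·8m) = (7/16)/m.
So |(-9m - 1)/(8m + 4) + 9/8| < eps whenever m > (7/16)/eps.
Take N_0 = (7/16)/eps. If m > N_0 then |(-9m - 1)/(8m + 4) + 9/8| ≤ (7/16)/m < eps.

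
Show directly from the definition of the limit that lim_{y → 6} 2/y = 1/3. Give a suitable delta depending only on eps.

Let eps > 0 be given. We seek delta > 0 such that 0 < |y − 6| < delta implies |2/y − (1/3)| < eps.
|2/y − (1/3)| = 2·|6 − y|/(6·|y|) = 2|y − 6|/(6|y|).
Restrict delta ≤ 3. Then |y − 6| < 3 gives |y| > 3, so 6|y| > 18.
Then |2/y − (1/3)| < 2|y − 6|/18, which is < eps when |y − 6| < 9eps.
Take delta = min(3, 9eps). Then 0 < |y − 6| < delta gives both |y − 6| < 3 and |y − 6| < 9eps, so |2/y − (1/3)| < eps.

delta = min(3, 9eps)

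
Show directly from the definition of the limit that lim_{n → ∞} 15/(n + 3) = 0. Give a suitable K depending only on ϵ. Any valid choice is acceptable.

Let ϵ > 0 be given. For n ≥ 1, |15/(n + 3) − 0| = 15/(n + 3) ≤ 15/n.
We need 15/n < ϵ, i.e. n > 15/ϵ.
Take K = 15/ϵ. If n > K then |15/(n + 3)| ≤ 15/n < ϵ.

K = 15/ϵ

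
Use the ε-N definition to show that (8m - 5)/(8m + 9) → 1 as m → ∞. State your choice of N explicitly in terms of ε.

N = (7/4)/ε

Fix ε > 0. For m ≥ 1, |(8m - 5)/(8m + 9) − 1| = |-112|/(8(8m + 9)) = 112/(8(8m + 9)).
Since 8m + 9 ≥ 8m for m ≥ 1, this is ≤ 112/(8·8m) = (7/4)/m.
So |(8m - 5)/(8m + 9) − 1| < ε whenever m > (7/4)/ε.
Take N = (7/4)/ε. If m > N then |(8m - 5)/(8m + 9) − 1| ≤ (7/4)/m < ε.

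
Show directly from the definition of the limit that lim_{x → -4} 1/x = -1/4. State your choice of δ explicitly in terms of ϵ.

Suppose ϵ > 0. We seek δ > 0 such that 0 < |x + 4| < δ implies |1/x + 1/4| < ϵ.
|1/x + 1/4| = |-4 − x|/(4·|x|) = |x + 4|/(4|x|).
Restrict δ ≤ 2. Then |x + 4| < 2 gives |x| > 2, so 4|x| > 8.
Then |1/x + 1/4| < |x + 4|/8, which is < ϵ when |x + 4| < 8ϵ.
Take δ = min(2, 8ϵ). Then 0 < |x + 4| < δ gives both |x + 4| < 2 and |x + 4| < 8ϵ, so |1/x + 1/4| < ϵ.

δ = min(2, 8ϵ)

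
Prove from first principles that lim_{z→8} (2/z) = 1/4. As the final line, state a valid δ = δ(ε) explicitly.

δ = min(4, 16ε)

Fix ε > 0. We seek δ > 0 such that 0 < |z − 8| < δ implies |2/z − (1/4)| < ε.
|2/z − (1/4)| = 2·|8 − z|/(8·|z|) = 2|z − 8|/(8|z|).
Restrict δ ≤ 4. Then |z − 8| < 4 gives |z| > 4, so 8|z| > 32.
Then |2/z − (1/4)| < 2|z − 8|/32, which is < ε when |z − 8| < 16ε.
Take δ = min(4, 16ε). Then 0 < |z − 8| < δ gives both |z − 8| < 4 and |z − 8| < 16ε, so |2/z − (1/4)| < ε.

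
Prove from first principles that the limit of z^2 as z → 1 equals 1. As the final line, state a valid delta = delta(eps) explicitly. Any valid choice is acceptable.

delta = min(1, eps/3)

Suppose eps > 0. We seek delta > 0 with 0 < |z − 1| < delta ⇒ |z^2 − 1| < eps.
Factor: z^2 − 1 = (z − 1)(z + 1), so |z^2 − 1| = |z − 1|·|z + 1|.
Restrict delta ≤ 1. Then |z − 1| < 1 gives |z| < 2, so by the triangle inequality |z + 1| ≤ 2 + 1 = 3.
Hence |z^2 − 1| ≤ 3|z − 1|, which is < eps once |z − 1| < eps/3.
Take delta = min(1, eps/3). If 0 < |z − 1| < delta then both bounds hold and |z^2 − 1| ≤ 3|z − 1| < 3·(eps/3) = eps.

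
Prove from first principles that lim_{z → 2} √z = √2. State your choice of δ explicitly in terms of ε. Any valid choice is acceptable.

δ = min(2, √2·ε)

Suppose ε > 0. We want δ > 0 such that 0 < |z − 2| < δ implies |√z − √2| < ε.
Multiplying by the conjugate, |√z − √2| = |z − 2|/(√z + √2).
Restrict δ ≤ 2 so that |z − 2| < 2 forces z > 0, and then √z + √2 > √2.
Hence |√z − √2| < |z − 2|/√2, which is < ε once |z − 2| < √2·ε.
Take δ = min(2, √2·ε). If 0 < |z − 2| < δ then z > 0 and |√z − √2| < |z − 2|/√2 < ε.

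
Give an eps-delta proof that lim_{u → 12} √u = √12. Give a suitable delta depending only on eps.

delta = min(12, √12·eps)

Let eps > 0 be given. We want delta > 0 such that 0 < |u − 12| < delta implies |√u − √12| < eps.
Rationalise: √u − √12 = (u − 12)/(√u + √12), so |√u − √12| = |u − 12|/(√u + √12).
Restrict delta ≤ 12 so that |u − 12| < 12 forces u > 0, and then √u + √12 > √12.
Hence |√u − √12| < |u − 12|/√12, which is < eps once |u − 12| < √12·eps.
Take delta = min(12, √12·eps). If 0 < |u − 12| < delta then u > 0 and |√u − √12| < |u − 12|/√12 < eps.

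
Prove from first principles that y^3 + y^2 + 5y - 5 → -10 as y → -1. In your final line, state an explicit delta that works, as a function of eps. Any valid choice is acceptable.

Let eps > 0. We want delta > 0 such that 0 < |y + 1| < delta implies |(y^3 + y^2 + 5y - 5) + 10| < eps.
(y^3 + y^2 + 5y - 5) + 10 = y^3 + y^2 + 5y + 5 = (y + 1)(y^2 + 5).
So |(y^3 + y^2 + 5y - 5) + 10| = |y + 1|·|y^2 + 5|.
Require delta ≤ 1. Then |y + 1| < 1 gives |y| < 2, and by the triangle inequality |y^2 + 5| ≤ 2^2 + 5 = 9.
Hence |(y^3 + y^2 + 5y - 5) + 10| ≤ 9|y + 1| < eps provided |y + 1| < eps/9.
Choosing delta = min(1, eps/9) ensures both conditions, hence |(y^3 + y^2 + 5y - 5) + 10| < eps.

delta = min(1, eps/9)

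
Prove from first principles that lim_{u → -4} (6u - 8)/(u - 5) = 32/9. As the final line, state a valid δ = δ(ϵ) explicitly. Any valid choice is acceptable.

Fix ϵ > 0. We want δ > 0 with 0 < |u + 4| < δ ⇒ |(6u - 8)/(u - 5) − (32/9)| < ϵ.
Combining over a common denominator, (6u - 8)/(u - 5) − (32/9) = [(6u - 8)·(-9) − (-32)·(u - 5)] / [(-9)·(u - 5)] = -22(u + 4) / ((-9)(u - 5)).
So |(6u - 8)/(u - 5) − (32/9)| = 22|u + 4| / (9·|u − 5|).
Require δ ≤ 9/2, so |u − 5| ≥ |-9| − |u + 4| > 9 − 9/2 = 9/2.
Hence |(6u - 8)/(u - 5) − (32/9)| < 22|u + 4|/(9·(9/2)) = (44/81)|u + 4|, which is < ϵ once |u + 4| < (81/44)ϵ.
Take δ = min(9/2, (81/44)ϵ). Then 0 < |u + 4| < δ forces both bounds, so |(6u - 8)/(u - 5) − (32/9)| < ϵ.

δ = min(9/2, (81/44)ϵ)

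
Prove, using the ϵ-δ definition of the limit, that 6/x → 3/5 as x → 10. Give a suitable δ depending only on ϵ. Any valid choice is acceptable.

δ = min(5, (25/3)ϵ)

Let ϵ > 0. We seek δ > 0 such that 0 < |x − 10| < δ implies |6/x − (3/5)| < ϵ.
|6/x − (3/5)| = 6·|10 − x|/(10·|x|) = 6|x − 10|/(10|x|).
Require δ ≤ 5 so that |x| > 10 − 5 = 5, hence 10|x| > 50.
Then |6/x − (3/5)| < 6|x − 10|/50, which is < ϵ when |x − 10| < (25/3)ϵ.
Take δ = min(5, (25/3)ϵ). Then 0 < |x − 10| < δ gives both |x − 10| < 5 and |x − 10| < (25/3)ϵ, so |6/x − (3/5)| < ϵ.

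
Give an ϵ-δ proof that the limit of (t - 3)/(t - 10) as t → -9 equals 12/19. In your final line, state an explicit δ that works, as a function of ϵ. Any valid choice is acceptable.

Suppose ϵ > 0. We want δ > 0 with 0 < |t + 9| < δ ⇒ |(t - 3)/(t - 10) − (12/19)| < ϵ.
Combining over a common denominator, (t - 3)/(t - 10) − (12/19) = [(t - 3)·(-19) − (-12)·(t - 10)] / [(-19)·(t - 10)] = -7(t + 9) / ((-19)(t - 10)).
So |(t - 3)/(t - 10) − (12/19)| = 7|t + 9| / (19·|t − 10|).
Require δ ≤ 19/2, so |t − 10| ≥ |-19| − |t + 9| > 19 − 19/2 = 19/2.
Hence |(t - 3)/(t - 10) − (12/19)| < 7|t + 9|/(19·(19/2)) = (14/361)|t + 9|, which is < ϵ once |t + 9| < (361/14)ϵ.
Take δ = min(19/2, (361/14)ϵ). Then 0 < |t + 9| < δ forces both bounds, so |(t - 3)/(t - 10) − (12/19)| < ϵ.

δ = min(19/2, (361/14)ϵ)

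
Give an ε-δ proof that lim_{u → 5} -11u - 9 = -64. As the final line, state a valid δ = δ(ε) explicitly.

Suppose ε > 0. We need δ > 0 so that 0 < |u − 5| < δ implies |(-11u - 9) + 64| < ε.
|(-11u - 9) + 64| = |-11u + 55| = 11|u − 5|.
So 11|u − 5| < ε exactly when |u − 5| < ε/11.
Choosing δ = ε/11 gives |(-11u - 9) + 64| = 11|u − 5| < ε whenever |u − 5| < δ.

δ = ε/11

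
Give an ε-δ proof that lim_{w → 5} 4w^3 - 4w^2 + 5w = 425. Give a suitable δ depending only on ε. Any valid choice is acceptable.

Fix ε > 0. We want δ > 0 such that 0 < |w − 5| < δ implies |(4w^3 - 4w^2 + 5w) − 425| < ε.
(4w^3 - 4w^2 + 5w) − 425 = 4w^3 - 4w^2 + 5w - 425 = (w − 5)(4w^2 + 16w + 85).
So |(4w^3 - 4w^2 + 5w) − 425| = |w − 5|·|4w^2 + 16w + 85|.
Require δ ≤ 1. Then |w − 5| < 1 gives |w| < 6, and by the triangle inequality |4w^2 + 16w + 85| ≤ 4·6^2 + 16·6 + 85 = 325.
Hence |(4w^3 - 4w^2 + 5w) − 425| ≤ 325|w − 5| < ε provided |w − 5| < ε/325.
Choosing δ = min(1, ε/325) ensures both conditions, hence |(4w^3 - 4w^2 + 5w) − 425| < ε.

δ = min(1, ε/325)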